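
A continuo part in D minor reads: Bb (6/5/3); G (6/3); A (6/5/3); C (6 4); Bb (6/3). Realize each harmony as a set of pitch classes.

Bb (6/5/3): Bb, D, F, G.
G (6/3): G, Bb, E.
A (6/5/3): A, C, E, F.
C (6/4): C, F, A.
Bb (6/3): Bb, D, G.

Bb, D, F, G | G, Bb, E | A, C, E, F | C, F, A | Bb, D, G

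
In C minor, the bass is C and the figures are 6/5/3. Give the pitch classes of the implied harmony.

C, Eb, G, Ab

A third above C in this key is Eb.
A fifth above C in this key is G.
A sixth above C in this key is Ab.
Together with the bass C, this spells Ab major seventh in first inversion.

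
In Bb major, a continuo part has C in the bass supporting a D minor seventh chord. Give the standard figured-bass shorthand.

C is the seventh of D minor seventh, so the chord is in third inversion.
A seventh chord in third inversion is figured 6/4/2, conventionally abbreviated 4/2.

4/2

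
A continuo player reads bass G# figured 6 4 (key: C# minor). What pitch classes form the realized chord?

A fourth above G# in this key is C#.
A sixth above G# in this key is E.
Together with the bass G#, this spells C# minor in second inversion.

G#, C#, E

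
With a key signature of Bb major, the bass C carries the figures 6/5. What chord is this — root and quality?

The figures 6/5 indicate a seventh chord in first inversion.
In first inversion the root lies a sixth above the bass: a sixth above C in Bb major is A.
The chord tones are C, Eb, G, A, giving A half-diminished seventh.

A half-diminished seventh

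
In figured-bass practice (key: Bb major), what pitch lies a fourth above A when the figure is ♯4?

Counting 3 letter steps above A lands on D; in Bb major, that letter is D.
The #4 figure raises it a semitone, giving D#.

D#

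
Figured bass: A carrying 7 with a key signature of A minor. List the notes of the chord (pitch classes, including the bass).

A, C, E, G

The written figures 7 are shorthand for 7/5/3: the 5/3 are implied.
A third above A in this key is C.
A fifth above A in this key is E.
A seventh above A in this key is G.
Together with the bass A, this spells A minor seventh in root position.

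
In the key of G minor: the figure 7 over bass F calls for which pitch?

Counting 6 letter steps above F lands on E; in G minor, that letter is Eb.

Eb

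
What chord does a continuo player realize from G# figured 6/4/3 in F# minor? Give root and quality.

C# minor seventh

The figures 6/4/3 indicate a seventh chord in second inversion.
In second inversion the root lies a fourth above the bass: a fourth above G# in F# minor is C#.
The chord tones are G#, B, C#, E, giving C# minor seventh.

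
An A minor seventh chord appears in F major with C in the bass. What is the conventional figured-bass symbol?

6/5

C is the third of A minor seventh, so the chord is in first inversion.
A seventh chord in first inversion is figured 6/5/3, conventionally abbreviated 6/5.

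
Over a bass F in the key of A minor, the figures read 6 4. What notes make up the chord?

F, B, D

A fourth above F in this key is B.
A sixth above F in this key is D.
Together with the bass F, this spells B diminished in second inversion.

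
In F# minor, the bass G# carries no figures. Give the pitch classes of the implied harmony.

G#, B, D

An unfigured bass implies 5/3.
A third above G# in this key is B.
A fifth above G# in this key is D.
Together with the bass G#, this spells G# diminished in root position.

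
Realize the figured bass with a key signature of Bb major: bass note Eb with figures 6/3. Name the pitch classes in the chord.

A third above Eb in this key is G.
A sixth above Eb in this key is C.
Together with the bass Eb, this spells C minor in first inversion.

Eb, G, C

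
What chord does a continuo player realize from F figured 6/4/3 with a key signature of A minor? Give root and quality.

The figures 6/4/3 indicate a seventh chord in second inversion.
In second inversion the root lies a fourth above the bass: a fourth above F in A minor is B.
The chord tones are F, A, B, D, giving B half-diminished seventh.

B half-diminished seventh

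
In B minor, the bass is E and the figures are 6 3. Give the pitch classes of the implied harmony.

A third above E in this key is G.
A sixth above E in this key is C#.
Together with the bass E, this spells C# diminished in first inversion.

E, G, C#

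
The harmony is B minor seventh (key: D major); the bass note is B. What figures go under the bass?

B is the root of B minor seventh, so the chord is in root position.
A seventh chord in root position is figured 7/5/3, conventionally abbreviated 7.

7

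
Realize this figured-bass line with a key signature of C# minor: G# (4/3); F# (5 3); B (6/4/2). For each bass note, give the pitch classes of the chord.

G# (6/4/3): G#, B, C#, E.
F# (5/3): F#, A, C#.
B (6/4/2): B, C#, E, G#.

G#, B, C#, E | F#, A, C# | B, C#, E, G#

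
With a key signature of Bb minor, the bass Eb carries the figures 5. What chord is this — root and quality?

Eb minor

The figures 5 indicate a triad in root position.
In root position the bass is the root, so the root is Eb.
The chord tones are Eb, Gb, Bb, giving Eb minor.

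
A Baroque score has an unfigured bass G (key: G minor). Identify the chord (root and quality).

G minor

An unfigured bass indicates a triad in root position.
In root position the bass is the root, so the root is G.
The chord tones are G, Bb, D, giving G minor.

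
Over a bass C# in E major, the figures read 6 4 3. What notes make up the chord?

C#, E, F#, A

A third above C# in this key is E.
A fourth above C# in this key is F#.
A sixth above C# in this key is A.
Together with the bass C#, this spells F# minor seventh in second inversion.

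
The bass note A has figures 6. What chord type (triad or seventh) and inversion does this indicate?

triad, first inversion

6 is shorthand for 6/3.
Intervals of 6/3 above the bass form a triad; the bass is the third, so this is first inversion.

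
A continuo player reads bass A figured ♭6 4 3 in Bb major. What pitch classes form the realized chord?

A third above A in this key is C.
A fourth above A in this key is D.
A sixth above A in this key is F, lowered to Fb by the flat.

A, C, D, Fb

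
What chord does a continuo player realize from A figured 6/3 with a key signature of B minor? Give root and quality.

F# minor

The figures 6/3 indicate a triad in first inversion.
In first inversion the root lies a sixth above the bass: a sixth above A in B minor is F#.
The chord tones are A, C#, F#, giving F# minor.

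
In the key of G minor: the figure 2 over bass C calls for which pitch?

D

Counting 1 letter step above C lands on D; in G minor, that letter is D.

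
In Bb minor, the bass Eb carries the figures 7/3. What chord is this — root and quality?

Eb minor seventh

The figures 7/3 indicate a seventh chord in root position.
In root position the bass is the root, so the root is Eb.
The chord tones are Eb, Gb, Bb, Db, giving Eb minor seventh.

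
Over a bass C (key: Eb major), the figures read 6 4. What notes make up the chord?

C, F, Ab

A fourth above C in this key is F.
A sixth above C in this key is Ab.
Together with the bass C, this spells F minor in second inversion.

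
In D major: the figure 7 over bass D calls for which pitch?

C#

Counting 6 letter steps above D lands on C; in D major, that letter is C#.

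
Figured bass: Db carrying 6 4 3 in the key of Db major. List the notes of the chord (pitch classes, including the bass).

A third above Db in this key is F.
A fourth above Db in this key is Gb.
A sixth above Db in this key is Bb.
Together with the bass Db, this spells Gb major seventh in second inversion.

Db, F, Gb, Bb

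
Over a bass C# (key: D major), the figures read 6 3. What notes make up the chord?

C#, E, A

A third above C# in this key is E.
A sixth above C# in this key is A.
Together with the bass C#, this spells A major in first inversion.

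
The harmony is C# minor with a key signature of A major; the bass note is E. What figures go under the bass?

6

E is the third of C# minor, so the chord is in first inversion.
A triad in first inversion is figured 6/3, conventionally abbreviated 6.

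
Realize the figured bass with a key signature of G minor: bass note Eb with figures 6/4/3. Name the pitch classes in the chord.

Eb, G, A, C

A third above Eb in this key is G.
A fourth above Eb in this key is A.
A sixth above Eb in this key is C.
Together with the bass Eb, this spells A half-diminished seventh in second inversion.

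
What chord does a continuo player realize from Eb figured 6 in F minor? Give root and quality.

The figures 6 indicate a triad in first inversion.
In first inversion the root lies a sixth above the bass: a sixth above Eb in F minor is C.
The chord tones are Eb, G, C, giving C minor.

C minor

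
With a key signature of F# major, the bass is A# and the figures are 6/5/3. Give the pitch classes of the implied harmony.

A third above A# in this key is C#.
A fifth above A# in this key is E#.
A sixth above A# in this key is F#.
Together with the bass A#, this spells F# major seventh in first inversion.

A#, C#, E#, F#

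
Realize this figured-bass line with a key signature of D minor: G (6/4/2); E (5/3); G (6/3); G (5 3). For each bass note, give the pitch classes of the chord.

G (6/4/2): G, A, C, E.
E (5/3): E, G, Bb.
G (6/3): G, Bb, E.
G (5/3): G, Bb, D.

G, A, C, E | E, G, Bb | G, Bb, E | G, Bb, D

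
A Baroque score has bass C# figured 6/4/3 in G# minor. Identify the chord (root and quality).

The figures 6/4/3 indicate a seventh chord in second inversion.
In second inversion the root lies a fourth above the bass: a fourth above C# in G# minor is F#.
The chord tones are C#, E, F#, A#, giving F# dominant seventh.

F# dominant seventh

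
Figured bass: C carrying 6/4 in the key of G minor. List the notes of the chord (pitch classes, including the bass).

C, F, A

A fourth above C in this key is F.
A sixth above C in this key is A.
Together with the bass C, this spells F major in second inversion.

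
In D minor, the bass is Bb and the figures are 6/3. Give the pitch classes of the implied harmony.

A third above Bb in this key is D.
A sixth above Bb in this key is G.
Together with the bass Bb, this spells G minor in first inversion.

Bb, D, G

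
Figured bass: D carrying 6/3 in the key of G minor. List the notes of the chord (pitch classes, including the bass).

A third above D in this key is F.
A sixth above D in this key is Bb.
Together with the bass D, this spells Bb major in first inversion.

D, F, Bb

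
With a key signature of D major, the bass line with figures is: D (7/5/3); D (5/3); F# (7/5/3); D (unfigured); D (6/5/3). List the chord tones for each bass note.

D (7/5/3): D, F#, A, C#.
D (5/3): D, F#, A.
F# (7/5/3): F#, A, C#, E.
D (5/3): D, F#, A.
D (6/5/3): D, F#, A, B.

D, F#, A, C# | D, F#, A | F#, A, C#, E | D, F#, A | D, F#, A, B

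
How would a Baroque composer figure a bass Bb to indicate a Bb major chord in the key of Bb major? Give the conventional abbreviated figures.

no figures

Bb is the root of Bb major, so the chord is in root position.
A triad in root position is figured 5/3, conventionally abbreviated (no figures — root-position triad).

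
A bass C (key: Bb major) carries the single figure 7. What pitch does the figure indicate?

Bb

Counting 6 letter steps above C lands on B; in Bb major, that letter is Bb.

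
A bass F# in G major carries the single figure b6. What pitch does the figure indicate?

Db

Counting 5 letter steps above F# lands on D; in G major, that letter is D.
The b6 figure lowers it a semitone, giving Db.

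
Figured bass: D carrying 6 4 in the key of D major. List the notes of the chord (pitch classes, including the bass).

A fourth above D in this key is G.
A sixth above D in this key is B.
Together with the bass D, this spells G major in second inversion.

D, G, B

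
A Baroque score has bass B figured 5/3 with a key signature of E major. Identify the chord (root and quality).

B major

The figures 5/3 indicate a triad in root position.
In root position the bass is the root, so the root is B.
The chord tones are B, D#, F#, giving B major.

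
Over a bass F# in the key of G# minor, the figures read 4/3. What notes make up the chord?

F#, A#, B, D#

The written figures 4/3 are shorthand for 6/4/3: the 6 is implied.
A third above F# in this key is A#.
A fourth above F# in this key is B.
A sixth above F# in this key is D#.
Together with the bass F#, this spells B major seventh in second inversion.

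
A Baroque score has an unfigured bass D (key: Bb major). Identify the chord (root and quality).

D minor

An unfigured bass indicates a triad in root position.
In root position the bass is the root, so the root is D.
The chord tones are D, F, A, giving D minor.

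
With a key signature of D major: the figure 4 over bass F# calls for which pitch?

Counting 3 letter steps above F# lands on B; in D major, that letter is B.

B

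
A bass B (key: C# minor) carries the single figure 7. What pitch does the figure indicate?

A

Counting 6 letter steps above B lands on A; in C# minor, that letter is A.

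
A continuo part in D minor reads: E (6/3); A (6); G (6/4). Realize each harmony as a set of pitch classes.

E (6/3): E, G, C.
A (6/3): A, C, F.
G (6/4): G, C, E.

E, G, C | A, C, F | G, C, E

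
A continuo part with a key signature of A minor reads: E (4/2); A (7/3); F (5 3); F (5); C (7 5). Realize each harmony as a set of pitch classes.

E (6/4/2): E, F, A, C.
A (7/5/3): A, C, E, G.
F (5/3): F, A, C.
F (5/3): F, A, C.
C (7/5/3): C, E, G, B.

E, F, A, C | A, C, E, G | F, A, C | F, A, C | C, E, G, B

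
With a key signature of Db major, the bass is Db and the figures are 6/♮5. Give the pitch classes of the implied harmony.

Db, F, A, Bb

The written figures 6/♮5 are shorthand for 6/5/3: the 3 is implied.
A third above Db in this key is F.
A fifth above Db in this key is Ab, made natural (A) by the ♮ figure.
A sixth above Db in this key is Bb.
Together with the bass Db, this spells Bb minor-major seventh in first inversion.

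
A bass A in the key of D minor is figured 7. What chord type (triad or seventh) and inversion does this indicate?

7 is shorthand for 7/5/3.
Intervals of 7/5/3 above the bass form a seventh chord; the bass is the root, so this is root position.

seventh chord, root position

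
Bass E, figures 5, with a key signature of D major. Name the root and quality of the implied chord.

E minor

The figures 5 indicate a triad in root position.
In root position the bass is the root, so the root is E.
The chord tones are E, G, B, giving E minor.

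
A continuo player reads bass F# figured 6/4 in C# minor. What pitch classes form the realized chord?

A fourth above F# in this key is B.
A sixth above F# in this key is D#.
Together with the bass F#, this spells B major in second inversion.

F#, B, D#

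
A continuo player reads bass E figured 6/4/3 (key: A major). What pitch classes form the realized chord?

E, G#, A, C#

A third above E in this key is G#.
A fourth above E in this key is A.
A sixth above E in this key is C#.
Together with the bass E, this spells A major seventh in second inversion.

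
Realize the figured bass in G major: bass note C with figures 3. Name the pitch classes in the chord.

C, E, G

The written figures 3 are shorthand for 5/3: the 5 is implied.
A third above C in this key is E.
A fifth above C in this key is G.
Together with the bass C, this spells C major in root position.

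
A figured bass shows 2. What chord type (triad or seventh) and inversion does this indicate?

2 is shorthand for 6/4/2.
Intervals of 6/4/2 above the bass form a seventh chord; the bass is the seventh, so this is third inversion.

seventh chord, third inversion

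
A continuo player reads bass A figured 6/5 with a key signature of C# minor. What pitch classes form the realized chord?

A, C#, E, F#

The written figures 6/5 are shorthand for 6/5/3: the 3 is implied.
A third above A in this key is C#.
A fifth above A in this key is E.
A sixth above A in this key is F#.
Together with the bass A, this spells F# minor seventh in first inversion.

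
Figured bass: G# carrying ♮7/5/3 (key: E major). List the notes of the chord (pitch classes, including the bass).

G#, B, D#, F

A third above G# in this key is B.
A fifth above G# in this key is D#.
A seventh above G# in this key is F#, made natural (F) by the ♮ figure.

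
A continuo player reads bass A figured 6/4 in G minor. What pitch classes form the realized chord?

A, D, F

A fourth above A in this key is D.
A sixth above A in this key is F.
Together with the bass A, this spells D minor in second inversion.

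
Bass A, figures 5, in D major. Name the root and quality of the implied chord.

The figures 5 indicate a triad in root position.
In root position the bass is the root, so the root is A.
The chord tones are A, C#, E, giving A major.

A major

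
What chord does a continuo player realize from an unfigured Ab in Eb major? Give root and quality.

Ab major

An unfigured bass indicates a triad in root position.
In root position the bass is the root, so the root is Ab.
The chord tones are Ab, C, Eb, giving Ab major.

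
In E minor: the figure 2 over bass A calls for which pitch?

B

Counting 1 letter step above A lands on B; in E minor, that letter is B.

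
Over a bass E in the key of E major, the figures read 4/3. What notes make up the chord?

The written figures 4/3 are shorthand for 6/4/3: the 6 is implied.
A third above E in this key is G#.
A fourth above E in this key is A.
A sixth above E in this key is C#.
Together with the bass E, this spells A major seventh in second inversion.

E, G#, A, C#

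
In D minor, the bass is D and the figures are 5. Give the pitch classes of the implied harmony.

The written figures 5 are shorthand for 5/3: the 3 is implied.
A third above D in this key is F.
A fifth above D in this key is A.
Together with the bass D, this spells D minor in root position.

D, F, A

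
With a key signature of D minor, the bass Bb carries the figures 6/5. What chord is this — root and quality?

The figures 6/5 indicate a seventh chord in first inversion.
In first inversion the root lies a sixth above the bass: a sixth above Bb in D minor is G.
The chord tones are Bb, D, F, G, giving G minor seventh.

G minor seventh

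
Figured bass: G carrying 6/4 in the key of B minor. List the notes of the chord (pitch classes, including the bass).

G, C#, E

A fourth above G in this key is C#.
A sixth above G in this key is E.
Together with the bass G, this spells C# diminished in second inversion.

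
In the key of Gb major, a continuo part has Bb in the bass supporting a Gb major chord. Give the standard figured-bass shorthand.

6

Bb is the third of Gb major, so the chord is in first inversion.
A triad in first inversion is figured 6/3, conventionally abbreviated 6.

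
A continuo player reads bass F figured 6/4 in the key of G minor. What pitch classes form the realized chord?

A fourth above F in this key is Bb.
A sixth above F in this key is D.
Together with the bass F, this spells Bb major in second inversion.

F, Bb, D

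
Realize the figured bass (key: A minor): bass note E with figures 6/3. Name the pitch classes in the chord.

A third above E in this key is G.
A sixth above E in this key is C.
Together with the bass E, this spells C major in first inversion.

E, G, C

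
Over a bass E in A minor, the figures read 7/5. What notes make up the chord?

The written figures 7/5 are shorthand for 7/5/3: the 3 is implied.
A third above E in this key is G.
A fifth above E in this key is B.
A seventh above E in this key is D.
Together with the bass E, this spells E minor seventh in root position.

E, G, B, D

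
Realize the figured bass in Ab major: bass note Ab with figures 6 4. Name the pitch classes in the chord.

Ab, Db, F

A fourth above Ab in this key is Db.
A sixth above Ab in this key is F.
Together with the bass Ab, this spells Db major in second inversion.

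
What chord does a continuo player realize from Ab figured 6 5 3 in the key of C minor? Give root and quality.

F minor seventh

The figures 6 5 3 indicate a seventh chord in first inversion.
In first inversion the root lies a sixth above the bass: a sixth above Ab in C minor is F.
The chord tones are Ab, C, Eb, F, giving F minor seventh.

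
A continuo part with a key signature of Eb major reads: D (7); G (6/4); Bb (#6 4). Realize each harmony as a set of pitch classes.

D, F, Ab, C | G, C, Eb | Bb, Eb, G#

D (7/5/3): D, F, Ab, C.
G (6/4): G, C, Eb.
Bb (#6/4): Bb, Eb, G#.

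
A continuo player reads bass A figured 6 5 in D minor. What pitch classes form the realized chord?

A, C, E, F

The written figures 6 5 are shorthand for 6/5/3: the 3 is implied.
A third above A in this key is C.
A fifth above A in this key is E.
A sixth above A in this key is F.
Together with the bass A, this spells F major seventh in first inversion.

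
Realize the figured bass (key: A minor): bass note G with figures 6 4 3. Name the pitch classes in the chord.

A third above G in this key is B.
A fourth above G in this key is C.
A sixth above G in this key is E.
Together with the bass G, this spells C major seventh in second inversion.

G, B, C, E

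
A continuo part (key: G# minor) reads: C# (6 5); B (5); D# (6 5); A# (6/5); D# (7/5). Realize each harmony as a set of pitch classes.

C#, E, G#, A# | B, D#, F# | D#, F#, A#, B | A#, C#, E, F# | D#, F#, A#, C#

C# (6/5/3): C#, E, G#, A#.
B (5/3): B, D#, F#.
D# (6/5/3): D#, F#, A#, B.
A# (6/5/3): A#, C#, E, F#.
D# (7/5/3): D#, F#, A#, C#.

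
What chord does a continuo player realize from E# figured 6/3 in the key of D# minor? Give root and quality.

C# major

The figures 6/3 indicate a triad in first inversion.
In first inversion the root lies a sixth above the bass: a sixth above E# in D# minor is C#.
The chord tones are E#, G#, C#, giving C# major.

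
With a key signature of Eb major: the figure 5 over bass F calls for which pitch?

Counting 4 letter steps above F lands on C; in Eb major, that letter is C.

C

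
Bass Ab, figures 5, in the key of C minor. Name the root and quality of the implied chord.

Ab major

The figures 5 indicate a triad in root position.
In root position the bass is the root, so the root is Ab.
The chord tones are Ab, C, Eb, giving Ab major.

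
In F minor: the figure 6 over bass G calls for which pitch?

Eb

Counting 5 letter steps above G lands on E; in F minor, that letter is Eb.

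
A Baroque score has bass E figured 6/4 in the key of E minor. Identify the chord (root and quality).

The figures 6/4 indicate a triad in second inversion.
In second inversion the root lies a fourth above the bass: a fourth above E in E minor is A.
The chord tones are E, A, C, giving A minor.

A minor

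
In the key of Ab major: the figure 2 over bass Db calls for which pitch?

Counting 1 letter step above Db lands on E; in Ab major, that letter is Eb.

Eb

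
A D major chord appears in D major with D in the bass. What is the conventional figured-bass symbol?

no figures

D is the root of D major, so the chord is in root position.
A triad in root position is figured 5/3, conventionally abbreviated (no figures — root-position triad).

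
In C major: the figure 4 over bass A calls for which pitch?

D

Counting 3 letter steps above A lands on D; in C major, that letter is D.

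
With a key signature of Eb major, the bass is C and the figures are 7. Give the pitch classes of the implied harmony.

The written figures 7 are shorthand for 7/5/3: the 5/3 are implied.
A third above C in this key is Eb.
A fifth above C in this key is G.
A seventh above C in this key is Bb.
Together with the bass C, this spells C minor seventh in root position.

C, Eb, G, Bb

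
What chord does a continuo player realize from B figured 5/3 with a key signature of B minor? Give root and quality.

B minor

The figures 5/3 indicate a triad in root position.
In root position the bass is the root, so the root is B.
The chord tones are B, D, F#, giving B minor.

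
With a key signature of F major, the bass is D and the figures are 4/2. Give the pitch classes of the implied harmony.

The written figures 4/2 are shorthand for 6/4/2: the 6 is implied.
A second above D in this key is E.
A fourth above D in this key is G.
A sixth above D in this key is Bb.
Together with the bass D, this spells E half-diminished seventh in third inversion.

D, E, G, Bb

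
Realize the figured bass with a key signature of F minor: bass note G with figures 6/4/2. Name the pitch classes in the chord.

A second above G in this key is Ab.
A fourth above G in this key is C.
A sixth above G in this key is Eb.
Together with the bass G, this spells Ab major seventh in third inversion.

G, Ab, C, Eb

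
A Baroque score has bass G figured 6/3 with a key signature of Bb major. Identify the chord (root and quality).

Eb major

The figures 6/3 indicate a triad in first inversion.
In first inversion the root lies a sixth above the bass: a sixth above G in Bb major is Eb.
The chord tones are G, Bb, Eb, giving Eb major.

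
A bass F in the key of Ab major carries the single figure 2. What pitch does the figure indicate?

G

Counting 1 letter step above F lands on G; in Ab major, that letter is G.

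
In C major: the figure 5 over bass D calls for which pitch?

Counting 4 letter steps above D lands on A; in C major, that letter is A.

A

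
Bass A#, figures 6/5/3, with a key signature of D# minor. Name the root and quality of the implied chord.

The figures 6/5/3 indicate a seventh chord in first inversion.
In first inversion the root lies a sixth above the bass: a sixth above A# in D# minor is F#.
The chord tones are A#, C#, E#, F#, giving F# major seventh.

F# major seventh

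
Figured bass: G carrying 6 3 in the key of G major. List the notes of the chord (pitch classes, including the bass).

A third above G in this key is B.
A sixth above G in this key is E.
Together with the bass G, this spells E minor in first inversion.

G, B, E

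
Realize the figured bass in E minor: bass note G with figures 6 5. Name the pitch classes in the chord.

G, B, D, E

The written figures 6 5 are shorthand for 6/5/3: the 3 is implied.
A third above G in this key is B.
A fifth above G in this key is D.
A sixth above G in this key is E.
Together with the bass G, this spells E minor seventh in first inversion.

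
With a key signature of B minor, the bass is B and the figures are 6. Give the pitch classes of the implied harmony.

The written figures 6 are shorthand for 6/3: the 3 is implied.
A third above B in this key is D.
A sixth above B in this key is G.
Together with the bass B, this spells G major in first inversion.

B, D, G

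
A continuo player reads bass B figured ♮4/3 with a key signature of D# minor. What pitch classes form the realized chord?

The written figures ♮4/3 are shorthand for 6/4/3: the 6 is implied.
A third above B in this key is D#.
A fourth above B in this key is E#, made natural (E) by the ♮ figure.
A sixth above B in this key is G#.
Together with the bass B, this spells E major seventh in second inversion.

B, D#, E, G#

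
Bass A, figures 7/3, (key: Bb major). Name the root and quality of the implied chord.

The figures 7/3 indicate a seventh chord in root position.
In root position the bass is the root, so the root is A.
The chord tones are A, C, Eb, G, giving A half-diminished seventh.

A half-diminished seventh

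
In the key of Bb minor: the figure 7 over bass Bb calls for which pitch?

Ab

Counting 6 letter steps above Bb lands on A; in Bb minor, that letter is Ab.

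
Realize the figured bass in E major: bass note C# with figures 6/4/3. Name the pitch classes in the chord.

A third above C# in this key is E.
A fourth above C# in this key is F#.
A sixth above C# in this key is A.
Together with the bass C#, this spells F# minor seventh in second inversion.

C#, E, F#, A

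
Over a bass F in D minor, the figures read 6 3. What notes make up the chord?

F, A, D

A third above F in this key is A.
A sixth above F in this key is D.
Together with the bass F, this spells D minor in first inversion.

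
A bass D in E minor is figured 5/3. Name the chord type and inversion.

triad, root position

Intervals of 5/3 above the bass form a triad; the bass is the root, so this is root position.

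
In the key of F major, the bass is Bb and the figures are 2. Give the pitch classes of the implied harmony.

The written figures 2 are shorthand for 6/4/2: the 6/4 are implied.
A second above Bb in this key is C.
A fourth above Bb in this key is E.
A sixth above Bb in this key is G.
Together with the bass Bb, this spells C dominant seventh in third inversion.

Bb, C, E, G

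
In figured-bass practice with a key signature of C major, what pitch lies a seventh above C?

Counting 6 letter steps above C lands on B; in C major, that letter is B.

B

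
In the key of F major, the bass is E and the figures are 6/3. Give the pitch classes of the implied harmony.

A third above E in this key is G.
A sixth above E in this key is C.
Together with the bass E, this spells C major in first inversion.

E, G, C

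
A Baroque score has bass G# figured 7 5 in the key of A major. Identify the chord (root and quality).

The figures 7 5 indicate a seventh chord in root position.
In root position the bass is the root, so the root is G#.
The chord tones are G#, B, D, F#, giving G# half-diminished seventh.

G# half-diminished seventh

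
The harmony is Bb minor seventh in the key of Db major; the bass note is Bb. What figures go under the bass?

7

Bb is the root of Bb minor seventh, so the chord is in root position.
A seventh chord in root position is figured 7/5/3, conventionally abbreviated 7.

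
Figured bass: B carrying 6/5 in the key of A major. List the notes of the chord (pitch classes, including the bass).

The written figures 6/5 are shorthand for 6/5/3: the 3 is implied.
A third above B in this key is D.
A fifth above B in this key is F#.
A sixth above B in this key is G#.
Together with the bass B, this spells G# half-diminished seventh in first inversion.

B, D, F#, G#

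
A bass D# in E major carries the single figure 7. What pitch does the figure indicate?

C#

Counting 6 letter steps above D# lands on C; in E major, that letter is C#.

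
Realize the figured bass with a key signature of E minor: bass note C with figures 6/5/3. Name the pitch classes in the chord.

A third above C in this key is E.
A fifth above C in this key is G.
A sixth above C in this key is A.
Together with the bass C, this spells A minor seventh in first inversion.

C, E, G, A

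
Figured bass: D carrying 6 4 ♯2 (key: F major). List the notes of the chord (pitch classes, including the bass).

A second above D in this key is E, raised to E# by the sharp.
A fourth above D in this key is G.
A sixth above D in this key is Bb.

D, E#, G, Bb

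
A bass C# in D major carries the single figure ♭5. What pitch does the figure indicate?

Counting 4 letter steps above C# lands on G; in D major, that letter is G.
The b5 figure lowers it a semitone, giving Gb.

Gb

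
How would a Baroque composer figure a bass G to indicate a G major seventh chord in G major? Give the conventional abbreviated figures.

G is the root of G major seventh, so the chord is in root position.
A seventh chord in root position is figured 7/5/3, conventionally abbreviated 7.

7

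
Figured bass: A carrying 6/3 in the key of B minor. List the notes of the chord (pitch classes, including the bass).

A third above A in this key is C#.
A sixth above A in this key is F#.
Together with the bass A, this spells F# minor in first inversion.

A, C#, F#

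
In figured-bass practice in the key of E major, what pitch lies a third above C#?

Counting 2 letter steps above C# lands on E; in E major, that letter is E.

E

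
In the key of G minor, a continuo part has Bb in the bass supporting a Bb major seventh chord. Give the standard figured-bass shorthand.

Bb is the root of Bb major seventh, so the chord is in root position.
A seventh chord in root position is figured 7/5/3, conventionally abbreviated 7.

7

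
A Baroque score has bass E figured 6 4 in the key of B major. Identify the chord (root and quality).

The figures 6 4 indicate a triad in second inversion.
In second inversion the root lies a fourth above the bass: a fourth above E in B major is A#.
The chord tones are E, A#, C#, giving A# diminished.

A# diminished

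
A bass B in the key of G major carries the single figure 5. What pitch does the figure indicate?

Counting 4 letter steps above B lands on F; in G major, that letter is F#.

F#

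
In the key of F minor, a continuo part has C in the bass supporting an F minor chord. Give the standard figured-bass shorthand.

6/4

C is the fifth of F minor, so the chord is in second inversion.
A triad in second inversion is figured 6/4, conventionally abbreviated 6/4.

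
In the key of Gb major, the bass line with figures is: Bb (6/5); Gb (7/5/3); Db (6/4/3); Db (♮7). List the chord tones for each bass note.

Bb, Db, F, Gb | Gb, Bb, Db, F | Db, F, Gb, Bb | Db, F, Ab, C

Bb (6/5/3): Bb, Db, F, Gb.
Gb (7/5/3): Gb, Bb, Db, F.
Db (6/4/3): Db, F, Gb, Bb.
Db (♮7/5/3): Db, F, Ab, C.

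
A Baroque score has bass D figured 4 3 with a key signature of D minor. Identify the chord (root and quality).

G minor seventh

The figures 4 3 indicate a seventh chord in second inversion.
In second inversion the root lies a fourth above the bass: a fourth above D in D minor is G.
The chord tones are D, F, G, Bb, giving G minor seventh.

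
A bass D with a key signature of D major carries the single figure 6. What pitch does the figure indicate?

B

Counting 5 letter steps above D lands on B; in D major, that letter is B.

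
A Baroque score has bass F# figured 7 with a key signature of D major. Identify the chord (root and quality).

The figures 7 indicate a seventh chord in root position.
In root position the bass is the root, so the root is F#.
The chord tones are F#, A, C#, E, giving F# minor seventh.

F# minor seventh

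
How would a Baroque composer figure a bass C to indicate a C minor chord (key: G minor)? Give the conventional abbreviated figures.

no figures

C is the root of C minor, so the chord is in root position.
A triad in root position is figured 5/3, conventionally abbreviated (no figures — root-position triad).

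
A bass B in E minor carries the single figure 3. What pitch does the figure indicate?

D

Counting 2 letter steps above B lands on D; in E minor, that letter is D.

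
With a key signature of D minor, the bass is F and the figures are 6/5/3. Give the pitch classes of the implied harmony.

A third above F in this key is A.
A fifth above F in this key is C.
A sixth above F in this key is D.
Together with the bass F, this spells D minor seventh in first inversion.

F, A, C, D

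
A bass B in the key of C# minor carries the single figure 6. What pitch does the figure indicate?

G#

Counting 5 letter steps above B lands on G; in C# minor, that letter is G#.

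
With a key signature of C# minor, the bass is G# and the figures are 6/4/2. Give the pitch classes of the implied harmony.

A second above G# in this key is A.
A fourth above G# in this key is C#.
A sixth above G# in this key is E.
Together with the bass G#, this spells A major seventh in third inversion.

G#, A, C#, E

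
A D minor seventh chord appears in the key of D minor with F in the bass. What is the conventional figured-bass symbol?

6/5

F is the third of D minor seventh, so the chord is in first inversion.
A seventh chord in first inversion is figured 6/5/3, conventionally abbreviated 6/5.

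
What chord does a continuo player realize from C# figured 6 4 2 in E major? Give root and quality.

D# half-diminished seventh

The figures 6 4 2 indicate a seventh chord in third inversion.
In third inversion the root lies a second above the bass: a second above C# in E major is D#.
The chord tones are C#, D#, F#, A, giving D# half-diminished seventh.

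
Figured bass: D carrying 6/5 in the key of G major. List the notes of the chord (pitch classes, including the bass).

The written figures 6/5 are shorthand for 6/5/3: the 3 is implied.
A third above D in this key is F#.
A fifth above D in this key is A.
A sixth above D in this key is B.
Together with the bass D, this spells B minor seventh in first inversion.

D, F#, A, B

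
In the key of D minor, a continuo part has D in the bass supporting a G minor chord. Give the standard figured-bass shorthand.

D is the fifth of G minor, so the chord is in second inversion.
A triad in second inversion is figured 6/4, conventionally abbreviated 6/4.

6/4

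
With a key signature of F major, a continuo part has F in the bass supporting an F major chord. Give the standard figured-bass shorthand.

no figures

F is the root of F major, so the chord is in root position.
A triad in root position is figured 5/3, conventionally abbreviated (no figures — root-position triad).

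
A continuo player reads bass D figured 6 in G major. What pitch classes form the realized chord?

The written figures 6 are shorthand for 6/3: the 3 is implied.
A third above D in this key is F#.
A sixth above D in this key is B.
Together with the bass D, this spells B minor in first inversion.

D, F#, B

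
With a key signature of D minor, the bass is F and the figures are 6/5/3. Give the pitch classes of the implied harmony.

A third above F in this key is A.
A fifth above F in this key is C.
A sixth above F in this key is D.
Together with the bass F, this spells D minor seventh in first inversion.

F, A, C, D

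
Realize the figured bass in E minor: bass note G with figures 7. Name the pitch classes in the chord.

G, B, D, F#

The written figures 7 are shorthand for 7/5/3: the 5/3 are implied.
A third above G in this key is B.
A fifth above G in this key is D.
A seventh above G in this key is F#.
Together with the bass G, this spells G major seventh in root position.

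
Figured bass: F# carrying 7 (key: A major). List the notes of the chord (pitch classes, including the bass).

F#, A, C#, E

The written figures 7 are shorthand for 7/5/3: the 5/3 are implied.
A third above F# in this key is A.
A fifth above F# in this key is C#.
A seventh above F# in this key is E.
Together with the bass F#, this spells F# minor seventh in root position.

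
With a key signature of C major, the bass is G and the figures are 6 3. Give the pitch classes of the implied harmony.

G, B, E

A third above G in this key is B.
A sixth above G in this key is E.
Together with the bass G, this spells E minor in first inversion.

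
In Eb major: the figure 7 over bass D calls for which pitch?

Counting 6 letter steps above D lands on C; in Eb major, that letter is C.

C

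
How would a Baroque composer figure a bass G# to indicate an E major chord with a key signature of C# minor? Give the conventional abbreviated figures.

6

G# is the third of E major, so the chord is in first inversion.
A triad in first inversion is figured 6/3, conventionally abbreviated 6.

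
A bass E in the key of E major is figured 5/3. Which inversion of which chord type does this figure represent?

Intervals of 5/3 above the bass form a triad; the bass is the root, so this is root position.

triad, root position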